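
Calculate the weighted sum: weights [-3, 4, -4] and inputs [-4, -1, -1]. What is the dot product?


Element-wise products:
-3 * -4 = 12
4 * -1 = -4
-4 * -1 = 4
Sum = 12 + -4 + 4
= 12

12


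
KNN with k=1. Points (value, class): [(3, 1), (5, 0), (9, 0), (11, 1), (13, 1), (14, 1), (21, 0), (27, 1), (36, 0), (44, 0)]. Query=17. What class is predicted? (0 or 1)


Distances from query 17:
Point 14 (class 1): distance = 3
K=1 nearest neighbors: classes = [1]
Votes for class 1: 1 / 1
Majority vote => class 1

1


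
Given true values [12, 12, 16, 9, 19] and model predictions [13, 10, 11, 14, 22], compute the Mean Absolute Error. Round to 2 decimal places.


Absolute errors: [1, 2, 5, 5, 3]
Sum of absolute errors = 16
MAE = 16 / 5 = 3.20

3.20


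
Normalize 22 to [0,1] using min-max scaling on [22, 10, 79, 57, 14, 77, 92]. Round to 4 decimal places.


Min = 10, Max = 92
Range = 92 - 10 = 82
Scaled = (x - min) / (max - min)
= (22 - 10) / 82
= 12 / 82
= 0.1463

0.1463


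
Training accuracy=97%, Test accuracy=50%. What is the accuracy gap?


Gap = train_accuracy - test_accuracy
= 97 - 50
= 47%
This large gap strongly indicates overfitting.

47


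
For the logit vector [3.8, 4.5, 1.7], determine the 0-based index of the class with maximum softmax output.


Softmax is a monotonic transformation, so it preserves the argmax.
We need to find the index of the maximum logit.
Index 0: 3.8
Index 1: 4.5
Index 2: 1.7
Maximum logit = 4.5 at index 1

1


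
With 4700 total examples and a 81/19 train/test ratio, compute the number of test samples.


Train samples = 4700 * 81% = 3807
Test samples = 4700 - 3807
= 893

893


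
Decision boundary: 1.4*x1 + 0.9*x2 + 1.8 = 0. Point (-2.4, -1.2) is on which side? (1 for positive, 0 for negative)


Compute 1.4 * -2.4 + 0.9 * -1.2 + 1.8
= -3.36 + -1.08 + 1.8
= -2.64
Since -2.64 < 0, the point is on the negative side.

0


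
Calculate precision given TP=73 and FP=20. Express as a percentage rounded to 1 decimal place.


Precision = TP / (TP + FP) * 100
= 73 / (73 + 20)
= 73 / 93
= 0.7849
= 78.5%

78.5


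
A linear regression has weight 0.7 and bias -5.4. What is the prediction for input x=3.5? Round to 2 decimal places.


y = 0.7 * 3.5 + (-5.4)
= 2.45 + (-5.4)
= -2.95

-2.95


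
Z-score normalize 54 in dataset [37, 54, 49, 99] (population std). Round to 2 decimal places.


Mean = (37 + 54 + 49 + 99) / 4 = 59.75
Variance = sum((x_i - mean)^2) / n = 551.6875
Std = sqrt(551.6875) = 23.488
Z = (x - mean) / std
= (54 - 59.75) / 23.488
= -5.75 / 23.488
= -0.24

-0.24


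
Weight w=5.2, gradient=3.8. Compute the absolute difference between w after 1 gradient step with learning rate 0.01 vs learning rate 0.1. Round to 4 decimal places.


With lr=0.01: w_new = 5.2 - 0.01 * 3.8 = 5.162
With lr=0.1: w_new = 5.2 - 0.1 * 3.8 = 4.82
Absolute difference = |5.162 - 4.82|
= 0.3420

0.3420


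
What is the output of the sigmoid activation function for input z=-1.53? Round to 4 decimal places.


sigmoid(z) = 1 / (1 + exp(-z))
exp(-(-1.53)) = exp(1.53) = 4.6182
1 + 4.6182 = 5.6182
1 / 5.6182 = 0.1780

0.1780


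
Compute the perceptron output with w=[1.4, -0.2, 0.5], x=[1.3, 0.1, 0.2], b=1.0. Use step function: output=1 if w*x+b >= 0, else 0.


z = w . x + b
= 1.4*1.3 + -0.2*0.1 + 0.5*0.2 + 1.0
= 1.82 + -0.02 + 0.1 + 1.0
= 1.9 + 1.0
= 2.9
Since z = 2.9 >= 0, output = 1

1


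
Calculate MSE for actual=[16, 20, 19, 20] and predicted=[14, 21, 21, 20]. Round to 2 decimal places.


Differences: [2, -1, -2, 0]
Squared errors: [4, 1, 4, 0]
Sum of squared errors = 9
MSE = 9 / 4 = 2.25

2.25


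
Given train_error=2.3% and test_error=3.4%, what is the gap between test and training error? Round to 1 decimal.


Generalization gap = test_error - train_error
= 3.4 - 2.3
= 1.1%
A small gap suggests good generalization.

1.1


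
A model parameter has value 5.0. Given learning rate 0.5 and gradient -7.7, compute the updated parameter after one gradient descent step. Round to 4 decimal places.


w_new = w_old - lr * gradient
= 5.0 - 0.5 * -7.7
= 5.0 - (-3.85)
= 8.8500

8.8500


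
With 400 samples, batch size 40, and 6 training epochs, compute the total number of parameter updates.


Iterations per epoch = 400 / 40 = 10
Total updates = iterations_per_epoch * epochs
= 10 * 6
= 60

60


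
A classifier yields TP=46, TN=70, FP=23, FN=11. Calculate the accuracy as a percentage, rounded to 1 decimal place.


Accuracy = (TP + TN) / (TP + TN + FP + FN) * 100
= (46 + 70) / (46 + 70 + 23 + 11)
= 116 / 150
= 0.7733
= 77.3%

77.3


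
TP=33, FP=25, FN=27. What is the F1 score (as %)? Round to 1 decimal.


Precision = TP / (TP + FP) = 33 / 58 = 0.569
Recall = TP / (TP + FN) = 33 / 60 = 0.55
F1 = 2 * P * R / (P + R)
= 2 * 0.569 * 0.55 / (0.569 + 0.55)
= 0.6259 / 1.119
= 0.5593
As percentage: 55.9%

55.9


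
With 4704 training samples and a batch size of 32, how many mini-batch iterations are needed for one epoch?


Iterations per epoch = dataset_size / batch_size
= 4704 / 32
= 147

147


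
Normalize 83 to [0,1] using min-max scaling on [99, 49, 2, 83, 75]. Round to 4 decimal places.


Min = 2, Max = 99
Range = 99 - 2 = 97
Scaled = (x - min) / (max - min)
= (83 - 2) / 97
= 81 / 97
= 0.8351

0.8351


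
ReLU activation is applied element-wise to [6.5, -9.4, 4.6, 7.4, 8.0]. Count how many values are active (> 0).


ReLU(x) = max(0, x) for each element:
ReLU(6.5) = 6.5
ReLU(-9.4) = 0
ReLU(4.6) = 4.6
ReLU(7.4) = 7.4
ReLU(8.0) = 8.0
Active neurons (>0): 4

4


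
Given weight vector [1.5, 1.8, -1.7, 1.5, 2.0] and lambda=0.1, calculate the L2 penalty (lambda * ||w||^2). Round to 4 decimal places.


Squaring each weight:
1.5^2 = 2.25
1.8^2 = 3.24
(-1.7)^2 = 2.89
1.5^2 = 2.25
2.0^2 = 4.0
Sum of squares = 14.63
Penalty = 0.1 * 14.63 = 1.4630

1.4630


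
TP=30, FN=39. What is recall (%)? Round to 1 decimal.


Recall = TP / (TP + FN) * 100
= 30 / (30 + 39)
= 30 / 69
= 0.4348
= 43.5%

43.5


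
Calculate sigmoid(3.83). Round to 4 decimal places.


sigmoid(z) = 1 / (1 + exp(-z))
exp(-(3.83)) = exp(-3.83) = 0.0217
1 + 0.0217 = 1.0217
1 / 1.0217 = 0.9788

0.9788


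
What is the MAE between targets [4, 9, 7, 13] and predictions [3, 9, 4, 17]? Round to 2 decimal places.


Absolute errors: [1, 0, 3, 4]
Sum of absolute errors = 8
MAE = 8 / 4 = 2.00

2.00


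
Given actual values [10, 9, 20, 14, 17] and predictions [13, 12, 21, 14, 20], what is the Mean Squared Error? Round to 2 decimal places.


Differences: [-3, -3, -1, 0, -3]
Squared errors: [9, 9, 1, 0, 9]
Sum of squared errors = 28
MSE = 28 / 5 = 5.60

5.60


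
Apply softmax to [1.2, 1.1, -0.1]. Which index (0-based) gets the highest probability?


Softmax is a monotonic transformation, so it preserves the argmax.
We need to find the index of the maximum logit.
Index 0: 1.2
Index 1: 1.1
Index 2: -0.1
Maximum logit = 1.2 at index 0

0


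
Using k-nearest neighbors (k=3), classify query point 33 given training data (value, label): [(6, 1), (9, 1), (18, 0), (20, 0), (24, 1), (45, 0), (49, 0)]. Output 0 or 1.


Distances from query 33:
Point 24 (class 1): distance = 9
Point 45 (class 0): distance = 12
Point 20 (class 0): distance = 13
K=3 nearest neighbors: classes = [1, 0, 0]
Votes for class 1: 1 / 3
Majority vote => class 0

0


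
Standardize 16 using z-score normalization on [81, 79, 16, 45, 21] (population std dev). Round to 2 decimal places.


Mean = (81 + 79 + 16 + 45 + 21) / 5 = 48.4
Variance = sum((x_i - mean)^2) / n = 762.24
Std = sqrt(762.24) = 27.6087
Z = (x - mean) / std
= (16 - 48.4) / 27.6087
= -32.4 / 27.6087
= -1.17

-1.17


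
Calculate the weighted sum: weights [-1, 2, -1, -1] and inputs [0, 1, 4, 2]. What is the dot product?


Element-wise products:
-1 * 0 = 0
2 * 1 = 2
-1 * 4 = -4
-1 * 2 = -2
Sum = 0 + 2 + -4 + -2
= -4

-4


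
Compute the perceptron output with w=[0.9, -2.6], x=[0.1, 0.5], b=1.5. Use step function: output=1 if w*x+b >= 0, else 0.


z = w . x + b
= 0.9*0.1 + -2.6*0.5 + 1.5
= 0.09 + -1.3 + 1.5
= -1.21 + 1.5
= 0.29
Since z = 0.29 >= 0, output = 1

1


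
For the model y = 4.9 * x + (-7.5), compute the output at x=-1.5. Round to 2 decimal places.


y = 4.9 * -1.5 + (-7.5)
= -7.35 + (-7.5)
= -14.85

-14.85


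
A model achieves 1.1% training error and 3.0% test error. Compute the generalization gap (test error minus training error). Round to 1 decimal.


Generalization gap = test_error - train_error
= 3.0 - 1.1
= 1.9%
A small gap suggests good generalization.

1.9


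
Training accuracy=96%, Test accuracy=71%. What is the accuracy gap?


Gap = train_accuracy - test_accuracy
= 96 - 71
= 25%
This large gap strongly indicates overfitting.

25


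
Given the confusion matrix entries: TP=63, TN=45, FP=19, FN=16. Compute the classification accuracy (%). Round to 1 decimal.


Accuracy = (TP + TN) / (TP + TN + FP + FN) * 100
= (63 + 45) / (63 + 45 + 19 + 16)
= 108 / 143
= 0.7552
= 75.5%

75.5


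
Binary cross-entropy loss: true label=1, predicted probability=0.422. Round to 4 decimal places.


For y=1: Loss = -log(p)
= -log(0.422)
= -(-0.8627)
= 0.8627

0.8627


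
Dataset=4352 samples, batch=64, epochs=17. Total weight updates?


Iterations per epoch = 4352 / 64 = 68
Total updates = iterations_per_epoch * epochs
= 68 * 17
= 1156

1156


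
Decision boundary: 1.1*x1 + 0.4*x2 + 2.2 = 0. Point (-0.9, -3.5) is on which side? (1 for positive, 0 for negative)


Compute 1.1 * -0.9 + 0.4 * -3.5 + 2.2
= -0.99 + -1.4 + 2.2
= -0.19
Since -0.19 < 0, the point is on the negative side.

0


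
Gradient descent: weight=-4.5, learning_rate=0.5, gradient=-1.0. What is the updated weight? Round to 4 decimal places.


w_new = w_old - lr * gradient
= -4.5 - 0.5 * -1.0
= -4.5 - (-0.5)
= -4.0000

-4.0000


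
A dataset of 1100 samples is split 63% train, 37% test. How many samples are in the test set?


Train samples = 1100 * 63% = 693
Test samples = 1100 - 693
= 407

407


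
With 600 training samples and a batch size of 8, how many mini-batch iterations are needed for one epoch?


Iterations per epoch = dataset_size / batch_size
= 600 / 8
= 75

75


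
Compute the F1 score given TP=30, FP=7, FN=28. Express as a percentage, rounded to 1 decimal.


Precision = TP / (TP + FP) = 30 / 37 = 0.8108
Recall = TP / (TP + FN) = 30 / 58 = 0.5172
F1 = 2 * P * R / (P + R)
= 2 * 0.8108 * 0.5172 / (0.8108 + 0.5172)
= 0.8388 / 1.3281
= 0.6316
As percentage: 63.2%

63.2


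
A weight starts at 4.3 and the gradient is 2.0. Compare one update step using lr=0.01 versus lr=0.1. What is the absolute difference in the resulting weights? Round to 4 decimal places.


With lr=0.01: w_new = 4.3 - 0.01 * 2.0 = 4.28
With lr=0.1: w_new = 4.3 - 0.1 * 2.0 = 4.1
Absolute difference = |4.28 - 4.1|
= 0.1800

0.1800


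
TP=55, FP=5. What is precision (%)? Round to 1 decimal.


Precision = TP / (TP + FP) * 100
= 55 / (55 + 5)
= 55 / 60
= 0.9167
= 91.7%

91.7


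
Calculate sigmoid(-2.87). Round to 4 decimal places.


sigmoid(z) = 1 / (1 + exp(-z))
exp(-(-2.87)) = exp(2.87) = 17.637
1 + 17.637 = 18.637
1 / 18.637 = 0.0537

0.0537


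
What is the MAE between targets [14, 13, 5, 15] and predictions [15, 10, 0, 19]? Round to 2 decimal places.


Absolute errors: [1, 3, 5, 4]
Sum of absolute errors = 13
MAE = 13 / 4 = 3.25

3.25


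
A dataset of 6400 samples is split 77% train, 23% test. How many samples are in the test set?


Train samples = 6400 * 77% = 4928
Test samples = 6400 - 4928
= 1472

1472


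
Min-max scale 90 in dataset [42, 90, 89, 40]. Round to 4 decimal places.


Min = 40, Max = 90
Range = 90 - 40 = 50
Scaled = (x - min) / (max - min)
= (90 - 40) / 50
= 50 / 50
= 1.0000

1.0000


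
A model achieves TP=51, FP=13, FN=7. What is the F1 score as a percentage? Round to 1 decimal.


Precision = TP / (TP + FP) = 51 / 64 = 0.7969
Recall = TP / (TP + FN) = 51 / 58 = 0.8793
F1 = 2 * P * R / (P + R)
= 2 * 0.7969 * 0.8793 / (0.7969 + 0.8793)
= 1.4014 / 1.6762
= 0.8361
As percentage: 83.6%

83.6


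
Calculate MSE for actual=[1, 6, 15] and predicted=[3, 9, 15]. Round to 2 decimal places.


Differences: [-2, -3, 0]
Squared errors: [4, 9, 0]
Sum of squared errors = 13
MSE = 13 / 3 = 4.33

4.33


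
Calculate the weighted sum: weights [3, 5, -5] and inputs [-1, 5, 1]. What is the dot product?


Element-wise products:
3 * -1 = -3
5 * 5 = 25
-5 * 1 = -5
Sum = -3 + 25 + -5
= 17

17


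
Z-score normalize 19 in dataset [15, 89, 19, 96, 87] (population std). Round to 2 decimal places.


Mean = (15 + 89 + 19 + 96 + 87) / 5 = 61.2
Variance = sum((x_i - mean)^2) / n = 1312.96
Std = sqrt(1312.96) = 36.2348
Z = (x - mean) / std
= (19 - 61.2) / 36.2348
= -42.2 / 36.2348
= -1.16

-1.16


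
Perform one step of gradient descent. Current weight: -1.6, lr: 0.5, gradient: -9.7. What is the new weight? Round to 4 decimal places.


w_new = w_old - lr * gradient
= -1.6 - 0.5 * -9.7
= -1.6 - (-4.85)
= 3.2500

3.2500


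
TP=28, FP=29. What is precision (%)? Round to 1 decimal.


Precision = TP / (TP + FP) * 100
= 28 / (28 + 29)
= 28 / 57
= 0.4912
= 49.1%

49.1


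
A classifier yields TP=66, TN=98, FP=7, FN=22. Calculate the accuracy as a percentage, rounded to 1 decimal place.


Accuracy = (TP + TN) / (TP + TN + FP + FN) * 100
= (66 + 98) / (66 + 98 + 7 + 22)
= 164 / 193
= 0.8497
= 85.0%

85.0


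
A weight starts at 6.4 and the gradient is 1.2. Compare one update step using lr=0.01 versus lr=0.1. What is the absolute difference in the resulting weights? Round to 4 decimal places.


With lr=0.01: w_new = 6.4 - 0.01 * 1.2 = 6.388
With lr=0.1: w_new = 6.4 - 0.1 * 1.2 = 6.28
Absolute difference = |6.388 - 6.28|
= 0.1080

0.1080


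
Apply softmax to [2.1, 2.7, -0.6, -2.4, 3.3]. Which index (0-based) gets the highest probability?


Softmax is a monotonic transformation, so it preserves the argmax.
We need to find the index of the maximum logit.
Index 0: 2.1
Index 1: 2.7
Index 2: -0.6
Index 3: -2.4
Index 4: 3.3
Maximum logit = 3.3 at index 4

4


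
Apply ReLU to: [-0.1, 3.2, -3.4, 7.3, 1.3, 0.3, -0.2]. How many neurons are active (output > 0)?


ReLU(x) = max(0, x) for each element:
ReLU(-0.1) = 0
ReLU(3.2) = 3.2
ReLU(-3.4) = 0
ReLU(7.3) = 7.3
ReLU(1.3) = 1.3
ReLU(0.3) = 0.3
ReLU(-0.2) = 0
Active neurons (>0): 4

4


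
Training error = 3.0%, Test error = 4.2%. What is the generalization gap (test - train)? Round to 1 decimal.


Generalization gap = test_error - train_error
= 4.2 - 3.0
= 1.2%
A small gap suggests good generalization.

1.2


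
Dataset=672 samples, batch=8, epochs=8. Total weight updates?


Iterations per epoch = 672 / 8 = 84
Total updates = iterations_per_epoch * epochs
= 84 * 8
= 672

672


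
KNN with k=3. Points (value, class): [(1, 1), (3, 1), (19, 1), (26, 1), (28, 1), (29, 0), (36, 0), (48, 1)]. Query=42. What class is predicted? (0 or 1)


Distances from query 42:
Point 36 (class 0): distance = 6
Point 48 (class 1): distance = 6
Point 29 (class 0): distance = 13
K=3 nearest neighbors: classes = [0, 1, 0]
Votes for class 1: 1 / 3
Majority vote => class 0

0


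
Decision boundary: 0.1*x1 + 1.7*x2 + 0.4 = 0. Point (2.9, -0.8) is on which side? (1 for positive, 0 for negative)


Compute 0.1 * 2.9 + 1.7 * -0.8 + 0.4
= 0.29 + -1.36 + 0.4
= -0.67
Since -0.67 < 0, the point is on the negative side.

0


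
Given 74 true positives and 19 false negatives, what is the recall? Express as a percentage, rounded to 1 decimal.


Recall = TP / (TP + FN) * 100
= 74 / (74 + 19)
= 74 / 93
= 0.7957
= 79.6%

79.6


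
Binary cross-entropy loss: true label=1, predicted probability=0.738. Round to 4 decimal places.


For y=1: Loss = -log(p)
= -log(0.738)
= -(-0.3038)
= 0.3038

0.3038


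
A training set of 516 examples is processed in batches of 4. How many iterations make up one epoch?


Iterations per epoch = dataset_size / batch_size
= 516 / 4
= 129

129


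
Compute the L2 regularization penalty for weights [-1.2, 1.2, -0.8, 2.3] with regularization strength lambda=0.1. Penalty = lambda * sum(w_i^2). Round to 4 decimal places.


Squaring each weight:
(-1.2)^2 = 1.44
1.2^2 = 1.44
(-0.8)^2 = 0.64
2.3^2 = 5.29
Sum of squares = 8.81
Penalty = 0.1 * 8.81 = 0.8810

0.8810


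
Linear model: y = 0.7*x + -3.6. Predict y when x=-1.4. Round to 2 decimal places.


y = 0.7 * -1.4 + (-3.6)
= -0.98 + (-3.6)
= -4.58

-4.58


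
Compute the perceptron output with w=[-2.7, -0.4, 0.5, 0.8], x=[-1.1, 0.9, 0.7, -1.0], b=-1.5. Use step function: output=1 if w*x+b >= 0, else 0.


z = w . x + b
= -2.7*-1.1 + -0.4*0.9 + 0.5*0.7 + 0.8*-1.0 + -1.5
= 2.97 + -0.36 + 0.35 + -0.8 + -1.5
= 2.16 + -1.5
= 0.66
Since z = 0.66 >= 0, output = 1

1


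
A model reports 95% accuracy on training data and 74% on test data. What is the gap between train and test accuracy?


Gap = train_accuracy - test_accuracy
= 95 - 74
= 21%
This large gap strongly indicates overfitting.

21


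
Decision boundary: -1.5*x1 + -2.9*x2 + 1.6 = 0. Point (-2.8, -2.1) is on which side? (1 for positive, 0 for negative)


Compute -1.5 * -2.8 + -2.9 * -2.1 + 1.6
= 4.2 + 6.09 + 1.6
= 11.89
Since 11.89 >= 0, the point is on the positive side.

1


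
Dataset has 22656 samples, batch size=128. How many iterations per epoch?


Iterations per epoch = dataset_size / batch_size
= 22656 / 128
= 177

177


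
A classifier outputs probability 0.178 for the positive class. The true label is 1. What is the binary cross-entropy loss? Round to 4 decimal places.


For y=1: Loss = -log(p)
= -log(0.178)
= -(-1.726)
= 1.7260

1.7260


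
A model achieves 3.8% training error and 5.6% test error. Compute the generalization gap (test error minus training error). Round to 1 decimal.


Generalization gap = test_error - train_error
= 5.6 - 3.8
= 1.8%
A small gap suggests good generalization.

1.8


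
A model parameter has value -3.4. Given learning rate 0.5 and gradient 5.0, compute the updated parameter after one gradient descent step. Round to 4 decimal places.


w_new = w_old - lr * gradient
= -3.4 - 0.5 * 5.0
= -3.4 - (2.5)
= -5.9000

-5.9000


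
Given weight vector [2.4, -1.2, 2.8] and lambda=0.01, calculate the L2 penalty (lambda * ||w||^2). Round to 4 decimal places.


Squaring each weight:
2.4^2 = 5.76
(-1.2)^2 = 1.44
2.8^2 = 7.84
Sum of squares = 15.04
Penalty = 0.01 * 15.04 = 0.1504

0.1504


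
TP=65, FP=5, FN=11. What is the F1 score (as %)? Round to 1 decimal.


Precision = TP / (TP + FP) = 65 / 70 = 0.9286
Recall = TP / (TP + FN) = 65 / 76 = 0.8553
F1 = 2 * P * R / (P + R)
= 2 * 0.9286 * 0.8553 / (0.9286 + 0.8553)
= 1.5883 / 1.7838
= 0.8904
As percentage: 89.0%

89.0


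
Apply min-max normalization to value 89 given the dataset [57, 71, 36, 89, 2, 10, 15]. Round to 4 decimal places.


Min = 2, Max = 89
Range = 89 - 2 = 87
Scaled = (x - min) / (max - min)
= (89 - 2) / 87
= 87 / 87
= 1.0000

1.0000


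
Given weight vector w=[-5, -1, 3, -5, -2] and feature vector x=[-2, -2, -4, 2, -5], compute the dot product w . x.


Element-wise products:
-5 * -2 = 10
-1 * -2 = 2
3 * -4 = -12
-5 * 2 = -10
-2 * -5 = 10
Sum = 10 + 2 + -12 + -10 + 10
= 0

0


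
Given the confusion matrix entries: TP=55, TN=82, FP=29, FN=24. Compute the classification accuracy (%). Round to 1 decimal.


Accuracy = (TP + TN) / (TP + TN + FP + FN) * 100
= (55 + 82) / (55 + 82 + 29 + 24)
= 137 / 190
= 0.7211
= 72.1%

72.1


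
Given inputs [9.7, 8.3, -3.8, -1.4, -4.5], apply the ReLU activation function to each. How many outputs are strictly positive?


ReLU(x) = max(0, x) for each element:
ReLU(9.7) = 9.7
ReLU(8.3) = 8.3
ReLU(-3.8) = 0
ReLU(-1.4) = 0
ReLU(-4.5) = 0
Active neurons (>0): 2

2


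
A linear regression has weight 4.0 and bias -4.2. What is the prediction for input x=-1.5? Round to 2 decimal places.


y = 4.0 * -1.5 + (-4.2)
= -6.0 + (-4.2)
= -10.20

-10.20


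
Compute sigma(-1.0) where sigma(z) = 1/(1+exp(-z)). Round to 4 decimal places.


sigmoid(z) = 1 / (1 + exp(-z))
exp(-(-1.0)) = exp(1.0) = 2.7183
1 + 2.7183 = 3.7183
1 / 3.7183 = 0.2689

0.2689


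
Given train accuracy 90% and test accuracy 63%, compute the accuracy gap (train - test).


Gap = train_accuracy - test_accuracy
= 90 - 63
= 27%
This large gap strongly indicates overfitting.

27


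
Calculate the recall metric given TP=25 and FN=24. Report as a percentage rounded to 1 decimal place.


Recall = TP / (TP + FN) * 100
= 25 / (25 + 24)
= 25 / 49
= 0.5102
= 51.0%

51.0


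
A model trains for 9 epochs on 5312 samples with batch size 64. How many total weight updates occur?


Iterations per epoch = 5312 / 64 = 83
Total updates = iterations_per_epoch * epochs
= 83 * 9
= 747

747


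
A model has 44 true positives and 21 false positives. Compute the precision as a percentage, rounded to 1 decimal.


Precision = TP / (TP + FP) * 100
= 44 / (44 + 21)
= 44 / 65
= 0.6769
= 67.7%

67.7


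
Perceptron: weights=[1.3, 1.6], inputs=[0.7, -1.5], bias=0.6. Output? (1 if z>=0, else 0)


z = w . x + b
= 1.3*0.7 + 1.6*-1.5 + 0.6
= 0.91 + -2.4 + 0.6
= -1.49 + 0.6
= -0.89
Since z = -0.89 < 0, output = 0

0


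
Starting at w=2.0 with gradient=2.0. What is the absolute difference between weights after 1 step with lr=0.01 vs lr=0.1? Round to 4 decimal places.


With lr=0.01: w_new = 2.0 - 0.01 * 2.0 = 1.98
With lr=0.1: w_new = 2.0 - 0.1 * 2.0 = 1.8
Absolute difference = |1.98 - 1.8|
= 0.1800

0.1800


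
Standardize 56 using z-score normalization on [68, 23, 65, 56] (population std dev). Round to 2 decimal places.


Mean = (68 + 23 + 65 + 56) / 4 = 53.0
Variance = sum((x_i - mean)^2) / n = 319.5
Std = sqrt(319.5) = 17.8746
Z = (x - mean) / std
= (56 - 53.0) / 17.8746
= 3.0 / 17.8746
= 0.17

0.17


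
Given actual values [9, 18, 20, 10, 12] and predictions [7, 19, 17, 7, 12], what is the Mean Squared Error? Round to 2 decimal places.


Differences: [2, -1, 3, 3, 0]
Squared errors: [4, 1, 9, 9, 0]
Sum of squared errors = 23
MSE = 23 / 5 = 4.60

4.60


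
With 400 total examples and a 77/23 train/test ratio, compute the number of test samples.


Train samples = 400 * 77% = 308
Test samples = 400 - 308
= 92

92


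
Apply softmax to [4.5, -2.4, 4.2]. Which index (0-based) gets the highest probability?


Softmax is a monotonic transformation, so it preserves the argmax.
We need to find the index of the maximum logit.
Index 0: 4.5
Index 1: -2.4
Index 2: 4.2
Maximum logit = 4.5 at index 0

0


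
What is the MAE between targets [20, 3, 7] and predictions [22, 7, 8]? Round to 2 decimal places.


Absolute errors: [2, 4, 1]
Sum of absolute errors = 7
MAE = 7 / 3 = 2.33

2.33


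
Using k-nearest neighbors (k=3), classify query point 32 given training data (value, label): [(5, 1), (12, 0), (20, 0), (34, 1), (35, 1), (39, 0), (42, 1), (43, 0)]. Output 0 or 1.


Distances from query 32:
Point 34 (class 1): distance = 2
Point 35 (class 1): distance = 3
Point 39 (class 0): distance = 7
K=3 nearest neighbors: classes = [1, 1, 0]
Votes for class 1: 2 / 3
Majority vote => class 1

1


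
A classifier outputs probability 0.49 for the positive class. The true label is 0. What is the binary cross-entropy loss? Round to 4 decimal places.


For y=0: Loss = -log(1-p)
= -log(1 - 0.49)
= -log(0.51)
= -(-0.6733)
= 0.6733

0.6733


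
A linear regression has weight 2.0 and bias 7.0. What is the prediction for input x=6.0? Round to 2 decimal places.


y = 2.0 * 6.0 + (7.0)
= 12.0 + (7.0)
= 19.00

19.00


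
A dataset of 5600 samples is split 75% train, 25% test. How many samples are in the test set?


Train samples = 5600 * 75% = 4200
Test samples = 5600 - 4200
= 1400

1400


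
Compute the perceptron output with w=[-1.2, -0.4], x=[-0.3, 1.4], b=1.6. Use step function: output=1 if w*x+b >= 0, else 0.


z = w . x + b
= -1.2*-0.3 + -0.4*1.4 + 1.6
= 0.36 + -0.56 + 1.6
= -0.2 + 1.6
= 1.4
Since z = 1.4 >= 0, output = 1

1


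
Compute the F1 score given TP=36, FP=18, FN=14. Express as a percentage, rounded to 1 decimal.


Precision = TP / (TP + FP) = 36 / 54 = 0.6667
Recall = TP / (TP + FN) = 36 / 50 = 0.72
F1 = 2 * P * R / (P + R)
= 2 * 0.6667 * 0.72 / (0.6667 + 0.72)
= 0.96 / 1.3867
= 0.6923
As percentage: 69.2%

69.2


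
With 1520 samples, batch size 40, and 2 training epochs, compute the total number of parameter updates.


Iterations per epoch = 1520 / 40 = 38
Total updates = iterations_per_epoch * epochs
= 38 * 2
= 76

76


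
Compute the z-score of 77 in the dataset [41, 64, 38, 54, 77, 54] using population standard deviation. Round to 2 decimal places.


Mean = (41 + 64 + 38 + 54 + 77 + 54) / 6 = 54.6667
Variance = sum((x_i - mean)^2) / n = 175.2222
Std = sqrt(175.2222) = 13.2372
Z = (x - mean) / std
= (77 - 54.6667) / 13.2372
= 22.3333 / 13.2372
= 1.69

1.69


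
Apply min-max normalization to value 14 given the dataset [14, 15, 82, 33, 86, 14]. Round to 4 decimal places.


Min = 14, Max = 86
Range = 86 - 14 = 72
Scaled = (x - min) / (max - min)
= (14 - 14) / 72
= 0 / 72
= 0.0000

0.0000


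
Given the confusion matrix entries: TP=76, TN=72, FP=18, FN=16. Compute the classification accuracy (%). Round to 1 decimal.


Accuracy = (TP + TN) / (TP + TN + FP + FN) * 100
= (76 + 72) / (76 + 72 + 18 + 16)
= 148 / 182
= 0.8132
= 81.3%

81.3


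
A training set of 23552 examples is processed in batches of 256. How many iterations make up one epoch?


Iterations per epoch = dataset_size / batch_size
= 23552 / 256
= 92

92


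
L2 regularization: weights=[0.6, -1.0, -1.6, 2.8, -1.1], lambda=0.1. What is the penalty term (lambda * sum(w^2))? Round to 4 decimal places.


Squaring each weight:
0.6^2 = 0.36
(-1.0)^2 = 1.0
(-1.6)^2 = 2.56
2.8^2 = 7.84
(-1.1)^2 = 1.21
Sum of squares = 12.97
Penalty = 0.1 * 12.97 = 1.2970

1.2970


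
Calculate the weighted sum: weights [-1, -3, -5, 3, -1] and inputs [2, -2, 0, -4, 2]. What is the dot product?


Element-wise products:
-1 * 2 = -2
-3 * -2 = 6
-5 * 0 = 0
3 * -4 = -12
-1 * 2 = -2
Sum = -2 + 6 + 0 + -12 + -2
= -10

-10


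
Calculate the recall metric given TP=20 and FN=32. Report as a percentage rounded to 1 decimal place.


Recall = TP / (TP + FN) * 100
= 20 / (20 + 32)
= 20 / 52
= 0.3846
= 38.5%

38.5


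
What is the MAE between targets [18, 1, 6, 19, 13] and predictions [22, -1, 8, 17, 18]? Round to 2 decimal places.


Absolute errors: [4, 2, 2, 2, 5]
Sum of absolute errors = 15
MAE = 15 / 5 = 3.00

3.00


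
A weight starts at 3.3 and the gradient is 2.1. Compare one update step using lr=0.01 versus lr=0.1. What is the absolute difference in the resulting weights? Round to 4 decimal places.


With lr=0.01: w_new = 3.3 - 0.01 * 2.1 = 3.279
With lr=0.1: w_new = 3.3 - 0.1 * 2.1 = 3.09
Absolute difference = |3.279 - 3.09|
= 0.1890

0.1890


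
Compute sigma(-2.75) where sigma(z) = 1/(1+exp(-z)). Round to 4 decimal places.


sigmoid(z) = 1 / (1 + exp(-z))
exp(-(-2.75)) = exp(2.75) = 15.6426
1 + 15.6426 = 16.6426
1 / 16.6426 = 0.0601

0.0601


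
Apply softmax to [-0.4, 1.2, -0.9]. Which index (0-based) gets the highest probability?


Softmax is a monotonic transformation, so it preserves the argmax.
We need to find the index of the maximum logit.
Index 0: -0.4
Index 1: 1.2
Index 2: -0.9
Maximum logit = 1.2 at index 1

1


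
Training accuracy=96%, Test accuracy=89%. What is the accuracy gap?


Gap = train_accuracy - test_accuracy
= 96 - 89
= 7%
This moderate gap may indicate mild overfitting.

7


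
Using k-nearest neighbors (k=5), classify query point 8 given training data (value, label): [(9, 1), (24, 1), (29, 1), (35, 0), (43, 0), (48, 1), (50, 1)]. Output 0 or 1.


Distances from query 8:
Point 9 (class 1): distance = 1
Point 24 (class 1): distance = 16
Point 29 (class 1): distance = 21
Point 35 (class 0): distance = 27
Point 43 (class 0): distance = 35
K=5 nearest neighbors: classes = [1, 1, 1, 0, 0]
Votes for class 1: 3 / 5
Majority vote => class 1

1


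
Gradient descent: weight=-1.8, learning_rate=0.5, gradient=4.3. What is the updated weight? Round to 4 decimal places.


w_new = w_old - lr * gradient
= -1.8 - 0.5 * 4.3
= -1.8 - (2.15)
= -3.9500

-3.9500


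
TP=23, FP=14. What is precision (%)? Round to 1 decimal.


Precision = TP / (TP + FP) * 100
= 23 / (23 + 14)
= 23 / 37
= 0.6216
= 62.2%

62.2


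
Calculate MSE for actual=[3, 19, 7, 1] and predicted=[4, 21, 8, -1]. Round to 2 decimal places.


Differences: [-1, -2, -1, 2]
Squared errors: [1, 4, 1, 4]
Sum of squared errors = 10
MSE = 10 / 4 = 2.50

2.50


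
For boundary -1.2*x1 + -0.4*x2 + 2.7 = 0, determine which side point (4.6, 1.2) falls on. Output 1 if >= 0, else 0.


Compute -1.2 * 4.6 + -0.4 * 1.2 + 2.7
= -5.52 + -0.48 + 2.7
= -3.3
Since -3.3 < 0, the point is on the negative side.

0


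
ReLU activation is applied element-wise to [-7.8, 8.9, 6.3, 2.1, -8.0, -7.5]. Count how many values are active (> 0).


ReLU(x) = max(0, x) for each element:
ReLU(-7.8) = 0
ReLU(8.9) = 8.9
ReLU(6.3) = 6.3
ReLU(2.1) = 2.1
ReLU(-8.0) = 0
ReLU(-7.5) = 0
Active neurons (>0): 3

3


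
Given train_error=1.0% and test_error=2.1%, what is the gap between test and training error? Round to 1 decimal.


Generalization gap = test_error - train_error
= 2.1 - 1.0
= 1.1%
A small gap suggests good generalization.

1.1


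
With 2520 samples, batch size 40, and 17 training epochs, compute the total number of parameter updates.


Iterations per epoch = 2520 / 40 = 63
Total updates = iterations_per_epoch * epochs
= 63 * 17
= 1071

1071


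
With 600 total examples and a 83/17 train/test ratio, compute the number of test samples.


Train samples = 600 * 83% = 498
Test samples = 600 - 498
= 102

102


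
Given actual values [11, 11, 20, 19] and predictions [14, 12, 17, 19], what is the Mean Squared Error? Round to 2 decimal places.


Differences: [-3, -1, 3, 0]
Squared errors: [9, 1, 9, 0]
Sum of squared errors = 19
MSE = 19 / 4 = 4.75

4.75


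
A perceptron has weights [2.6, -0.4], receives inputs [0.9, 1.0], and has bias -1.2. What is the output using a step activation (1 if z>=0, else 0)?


z = w . x + b
= 2.6*0.9 + -0.4*1.0 + -1.2
= 2.34 + -0.4 + -1.2
= 1.94 + -1.2
= 0.74
Since z = 0.74 >= 0, output = 1

1


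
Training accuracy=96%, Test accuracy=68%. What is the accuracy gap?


Gap = train_accuracy - test_accuracy
= 96 - 68
= 28%
This large gap strongly indicates overfitting.

28


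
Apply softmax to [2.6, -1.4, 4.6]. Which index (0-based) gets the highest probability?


Softmax is a monotonic transformation, so it preserves the argmax.
We need to find the index of the maximum logit.
Index 0: 2.6
Index 1: -1.4
Index 2: 4.6
Maximum logit = 4.6 at index 2

2


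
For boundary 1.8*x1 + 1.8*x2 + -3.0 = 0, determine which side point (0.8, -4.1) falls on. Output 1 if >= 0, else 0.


Compute 1.8 * 0.8 + 1.8 * -4.1 + -3.0
= 1.44 + -7.38 + -3.0
= -8.94
Since -8.94 < 0, the point is on the negative side.

0


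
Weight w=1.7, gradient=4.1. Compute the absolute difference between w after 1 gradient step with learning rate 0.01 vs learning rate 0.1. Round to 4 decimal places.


With lr=0.01: w_new = 1.7 - 0.01 * 4.1 = 1.659
With lr=0.1: w_new = 1.7 - 0.1 * 4.1 = 1.29
Absolute difference = |1.659 - 1.29|
= 0.3690

0.3690


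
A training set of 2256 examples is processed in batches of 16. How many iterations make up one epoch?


Iterations per epoch = dataset_size / batch_size
= 2256 / 16
= 141

141


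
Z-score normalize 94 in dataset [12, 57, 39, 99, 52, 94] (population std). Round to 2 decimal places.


Mean = (12 + 57 + 39 + 99 + 52 + 94) / 6 = 58.8333
Variance = sum((x_i - mean)^2) / n = 914.4722
Std = sqrt(914.4722) = 30.2402
Z = (x - mean) / std
= (94 - 58.8333) / 30.2402
= 35.1667 / 30.2402
= 1.16

1.16


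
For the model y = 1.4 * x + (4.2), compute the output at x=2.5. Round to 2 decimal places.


y = 1.4 * 2.5 + (4.2)
= 3.5 + (4.2)
= 7.70

7.70


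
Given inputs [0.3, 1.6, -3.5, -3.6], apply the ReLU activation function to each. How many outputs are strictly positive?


ReLU(x) = max(0, x) for each element:
ReLU(0.3) = 0.3
ReLU(1.6) = 1.6
ReLU(-3.5) = 0
ReLU(-3.6) = 0
Active neurons (>0): 2

2


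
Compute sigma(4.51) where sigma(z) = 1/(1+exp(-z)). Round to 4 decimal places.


sigmoid(z) = 1 / (1 + exp(-z))
exp(-(4.51)) = exp(-4.51) = 0.011
1 + 0.011 = 1.011
1 / 1.011 = 0.9891

0.9891


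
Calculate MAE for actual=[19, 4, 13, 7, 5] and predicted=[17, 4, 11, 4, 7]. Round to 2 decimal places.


Absolute errors: [2, 0, 2, 3, 2]
Sum of absolute errors = 9
MAE = 9 / 5 = 1.80

1.80


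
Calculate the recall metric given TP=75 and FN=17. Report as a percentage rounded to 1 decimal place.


Recall = TP / (TP + FN) * 100
= 75 / (75 + 17)
= 75 / 92
= 0.8152
= 81.5%

81.5


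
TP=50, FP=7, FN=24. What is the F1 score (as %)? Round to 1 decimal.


Precision = TP / (TP + FP) = 50 / 57 = 0.8772
Recall = TP / (TP + FN) = 50 / 74 = 0.6757
F1 = 2 * P * R / (P + R)
= 2 * 0.8772 * 0.6757 / (0.8772 + 0.6757)
= 1.1854 / 1.5529
= 0.7634
As percentage: 76.3%

76.3


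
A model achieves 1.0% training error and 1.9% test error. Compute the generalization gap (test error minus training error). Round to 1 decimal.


Generalization gap = test_error - train_error
= 1.9 - 1.0
= 0.9%
A small gap suggests good generalization.

0.9


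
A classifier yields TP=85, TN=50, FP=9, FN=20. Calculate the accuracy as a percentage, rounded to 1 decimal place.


Accuracy = (TP + TN) / (TP + TN + FP + FN) * 100
= (85 + 50) / (85 + 50 + 9 + 20)
= 135 / 164
= 0.8232
= 82.3%

82.3


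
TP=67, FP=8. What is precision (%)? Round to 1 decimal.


Precision = TP / (TP + FP) * 100
= 67 / (67 + 8)
= 67 / 75
= 0.8933
= 89.3%

89.3


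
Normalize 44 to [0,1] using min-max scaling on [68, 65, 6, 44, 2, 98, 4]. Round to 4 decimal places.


Min = 2, Max = 98
Range = 98 - 2 = 96
Scaled = (x - min) / (max - min)
= (44 - 2) / 96
= 42 / 96
= 0.4375

0.4375


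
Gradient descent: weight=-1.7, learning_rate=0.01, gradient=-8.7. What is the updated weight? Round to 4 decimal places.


w_new = w_old - lr * gradient
= -1.7 - 0.01 * -8.7
= -1.7 - (-0.087)
= -1.6130

-1.6130


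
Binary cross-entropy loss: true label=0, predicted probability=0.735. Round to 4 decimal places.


For y=0: Loss = -log(1-p)
= -log(1 - 0.735)
= -log(0.265)
= -(-1.328)
= 1.3280

1.3280


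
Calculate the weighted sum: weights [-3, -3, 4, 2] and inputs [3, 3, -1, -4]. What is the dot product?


Element-wise products:
-3 * 3 = -9
-3 * 3 = -9
4 * -1 = -4
2 * -4 = -8
Sum = -9 + -9 + -4 + -8
= -30

-30


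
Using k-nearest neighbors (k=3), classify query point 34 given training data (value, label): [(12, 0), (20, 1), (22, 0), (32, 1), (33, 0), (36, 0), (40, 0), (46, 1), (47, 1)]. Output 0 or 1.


Distances from query 34:
Point 33 (class 0): distance = 1
Point 36 (class 0): distance = 2
Point 32 (class 1): distance = 2
K=3 nearest neighbors: classes = [0, 0, 1]
Votes for class 1: 1 / 3
Majority vote => class 0

0


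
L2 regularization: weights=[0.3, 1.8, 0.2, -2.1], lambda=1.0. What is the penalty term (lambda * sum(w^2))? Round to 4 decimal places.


Squaring each weight:
0.3^2 = 0.09
1.8^2 = 3.24
0.2^2 = 0.04
(-2.1)^2 = 4.41
Sum of squares = 7.78
Penalty = 1.0 * 7.78 = 7.7800

7.7800


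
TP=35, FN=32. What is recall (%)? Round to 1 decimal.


Recall = TP / (TP + FN) * 100
= 35 / (35 + 32)
= 35 / 67
= 0.5224
= 52.2%

52.2


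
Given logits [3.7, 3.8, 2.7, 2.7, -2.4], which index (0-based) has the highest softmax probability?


Softmax is a monotonic transformation, so it preserves the argmax.
We need to find the index of the maximum logit.
Index 0: 3.7
Index 1: 3.8
Index 2: 2.7
Index 3: 2.7
Index 4: -2.4
Maximum logit = 3.8 at index 1

1


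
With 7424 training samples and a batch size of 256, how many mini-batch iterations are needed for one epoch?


Iterations per epoch = dataset_size / batch_size
= 7424 / 256
= 29

29


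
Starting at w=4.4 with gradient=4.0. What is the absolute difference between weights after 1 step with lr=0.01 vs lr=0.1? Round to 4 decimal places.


With lr=0.01: w_new = 4.4 - 0.01 * 4.0 = 4.36
With lr=0.1: w_new = 4.4 - 0.1 * 4.0 = 4.0
Absolute difference = |4.36 - 4.0|
= 0.3600

0.3600


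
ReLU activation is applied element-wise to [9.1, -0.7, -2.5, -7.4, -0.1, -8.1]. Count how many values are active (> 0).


ReLU(x) = max(0, x) for each element:
ReLU(9.1) = 9.1
ReLU(-0.7) = 0
ReLU(-2.5) = 0
ReLU(-7.4) = 0
ReLU(-0.1) = 0
ReLU(-8.1) = 0
Active neurons (>0): 1

1


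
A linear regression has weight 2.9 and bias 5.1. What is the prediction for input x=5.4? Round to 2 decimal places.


y = 2.9 * 5.4 + (5.1)
= 15.66 + (5.1)
= 20.76

20.76


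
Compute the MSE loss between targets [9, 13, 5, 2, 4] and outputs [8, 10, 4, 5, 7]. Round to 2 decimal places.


Differences: [1, 3, 1, -3, -3]
Squared errors: [1, 9, 1, 9, 9]
Sum of squared errors = 29
MSE = 29 / 5 = 5.80

5.80


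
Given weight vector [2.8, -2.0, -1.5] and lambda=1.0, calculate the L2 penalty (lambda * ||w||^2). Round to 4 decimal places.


Squaring each weight:
2.8^2 = 7.84
(-2.0)^2 = 4.0
(-1.5)^2 = 2.25
Sum of squares = 14.09
Penalty = 1.0 * 14.09 = 14.0900

14.0900


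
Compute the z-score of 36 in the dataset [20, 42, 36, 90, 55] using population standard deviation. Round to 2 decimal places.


Mean = (20 + 42 + 36 + 90 + 55) / 5 = 48.6
Variance = sum((x_i - mean)^2) / n = 555.04
Std = sqrt(555.04) = 23.5593
Z = (x - mean) / std
= (36 - 48.6) / 23.5593
= -12.6 / 23.5593
= -0.53

-0.53


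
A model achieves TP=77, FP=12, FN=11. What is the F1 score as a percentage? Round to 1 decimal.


Precision = TP / (TP + FP) = 77 / 89 = 0.8652
Recall = TP / (TP + FN) = 77 / 88 = 0.875
F1 = 2 * P * R / (P + R)
= 2 * 0.8652 * 0.875 / (0.8652 + 0.875)
= 1.514 / 1.7402
= 0.8701
As percentage: 87.0%

87.0


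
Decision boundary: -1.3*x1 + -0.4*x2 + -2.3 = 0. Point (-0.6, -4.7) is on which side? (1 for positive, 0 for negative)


Compute -1.3 * -0.6 + -0.4 * -4.7 + -2.3
= 0.78 + 1.88 + -2.3
= 0.36
Since 0.36 >= 0, the point is on the positive side.

1


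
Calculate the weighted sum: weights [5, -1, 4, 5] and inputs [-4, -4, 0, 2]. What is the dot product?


Element-wise products:
5 * -4 = -20
-1 * -4 = 4
4 * 0 = 0
5 * 2 = 10
Sum = -20 + 4 + 0 + 10
= -6

-6


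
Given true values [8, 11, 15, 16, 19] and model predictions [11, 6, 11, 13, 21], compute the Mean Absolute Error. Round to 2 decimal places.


Absolute errors: [3, 5, 4, 3, 2]
Sum of absolute errors = 17
MAE = 17 / 5 = 3.40

3.40


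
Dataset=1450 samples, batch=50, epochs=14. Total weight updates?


Iterations per epoch = 1450 / 50 = 29
Total updates = iterations_per_epoch * epochs
= 29 * 14
= 406

406


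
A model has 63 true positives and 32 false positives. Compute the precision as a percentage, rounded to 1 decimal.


Precision = TP / (TP + FP) * 100
= 63 / (63 + 32)
= 63 / 95
= 0.6632
= 66.3%

66.3


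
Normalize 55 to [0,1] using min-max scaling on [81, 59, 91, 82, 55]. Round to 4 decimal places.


Min = 55, Max = 91
Range = 91 - 55 = 36
Scaled = (x - min) / (max - min)
= (55 - 55) / 36
= 0 / 36
= 0.0000

0.0000


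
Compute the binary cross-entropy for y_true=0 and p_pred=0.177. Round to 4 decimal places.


For y=0: Loss = -log(1-p)
= -log(1 - 0.177)
= -log(0.823)
= -(-0.1948)
= 0.1948

0.1948


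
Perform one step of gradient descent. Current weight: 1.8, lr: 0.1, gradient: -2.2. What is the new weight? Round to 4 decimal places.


w_new = w_old - lr * gradient
= 1.8 - 0.1 * -2.2
= 1.8 - (-0.22)
= 2.0200

2.0200
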